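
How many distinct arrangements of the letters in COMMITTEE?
9! / (1! × 1! × 2! × 1! × 2! × 2!) = 45360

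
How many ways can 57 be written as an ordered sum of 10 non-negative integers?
C(57+10-1, 10-1) = C(66, 9) = 37014131440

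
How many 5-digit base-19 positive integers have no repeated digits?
First digit: 18 choices (nonzero). Then descending: 18 × 18 × 17 × 16 × 15 = 1321920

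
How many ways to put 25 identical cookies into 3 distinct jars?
C(25+3-1, 3-1) = C(27, 2) = 351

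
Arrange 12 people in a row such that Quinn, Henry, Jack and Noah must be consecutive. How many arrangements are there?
Treat the 4 as one block: (12-4+1)! × 4! = 362880 × 24 = 8709120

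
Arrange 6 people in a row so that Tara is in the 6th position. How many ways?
Fix one position: (6-1)! = 120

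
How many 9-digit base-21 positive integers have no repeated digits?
First digit: 20 choices (nonzero). Then descending: 20 × 20 × 19 × 18 × 17 × 16 × 15 × 14 × 13 = 101582208000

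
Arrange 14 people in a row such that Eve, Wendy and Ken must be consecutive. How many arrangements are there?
Treat the 3 as one block: (14-3+1)! × 3! = 479001600 × 6 = 2874009600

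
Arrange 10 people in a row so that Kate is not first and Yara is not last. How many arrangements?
By inclusion-exclusion: 10! - 2×(10-1)! + (10-2)! = 3628800 - 725760 + 40320 = 2943360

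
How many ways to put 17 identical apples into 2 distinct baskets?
C(17+2-1, 2-1) = C(18, 1) = 18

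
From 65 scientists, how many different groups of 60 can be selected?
C(65,60) = 65!/(60!×5!) = 8259888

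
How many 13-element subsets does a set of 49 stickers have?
C(49,13) = 49!/(13!×36!) = 262596783764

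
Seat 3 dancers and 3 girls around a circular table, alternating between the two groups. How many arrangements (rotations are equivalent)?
Fix one of the dancers: (3-1)! ways for the remaining dancers, × 3! ways for the girls = 2 × 6 = 12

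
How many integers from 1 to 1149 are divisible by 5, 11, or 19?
⌊1149/5⌋+⌊1149/11⌋+⌊1149/19⌋ - ⌊1149/55⌋-⌊1149/95⌋-⌊1149/209⌋ + ⌊1149/1045⌋ = 229+104+60 - 20-12-5 + 1 = 357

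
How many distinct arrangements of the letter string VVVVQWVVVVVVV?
13! / (1! × 11! × 1!) = 156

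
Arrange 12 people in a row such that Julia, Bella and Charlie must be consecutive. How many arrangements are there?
Treat the 3 as one block: (12-3+1)! × 3! = 3628800 × 6 = 21772800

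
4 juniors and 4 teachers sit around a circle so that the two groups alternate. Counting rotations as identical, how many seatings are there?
Fix one of the juniors: (4-1)! ways for the remaining juniors, × 4! ways for the teachers = 6 × 24 = 144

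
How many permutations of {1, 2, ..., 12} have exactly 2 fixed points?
Choose the 2 fixed points C(12,2) = 66, derange the rest: !10 = Σ_{j=0}^{10} (-1)^j·10!/j! = 3628800 - 3628800 + 1814400 - 604800 + 151200 - 30240 + 5040 - 720 + 90 - 10 + 1 = 1334961. Product = 66 × 1334961 = 88107426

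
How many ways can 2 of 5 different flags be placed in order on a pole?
P(5,2) = 5!/(5-2)! = 20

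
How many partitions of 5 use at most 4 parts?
By conjugation, equals partitions of 5 into parts ≤ 4. Let r_j(i) = number of partitions of i into parts ≤ j, for i = 0..5. r_1(i) = 1 for all i; r_j(i) = r_{j-1}(i) + r_j(i-j). Rows j = 2..4: ≤2: 1 1 2 2 3 3; ≤3: 1 1 2 3 4 5; ≤4: 1 1 2 3 5 6. r_4(5) = 6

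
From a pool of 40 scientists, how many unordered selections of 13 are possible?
C(40,13) = 40!/(13!×27!) = 12033222880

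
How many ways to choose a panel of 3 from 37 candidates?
C(37,3) = 37!/(3!×34!) = 7770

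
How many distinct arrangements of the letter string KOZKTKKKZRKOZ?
13! / (2! × 1! × 6! × 3! × 1!) = 720720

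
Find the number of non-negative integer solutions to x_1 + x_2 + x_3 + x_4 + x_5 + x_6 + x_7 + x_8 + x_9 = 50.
C(50+9-1, 9-1) = C(58, 8) = 1916797311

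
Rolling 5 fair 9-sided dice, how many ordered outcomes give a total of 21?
Coefficient of x^21 in (x + x² + ... + x^9)^5. By inclusion-exclusion on dice exceeding 9: Σ_j (-1)^j C(5,j)·C(21-1-9j, 4) = C(5,0)·C(20,4) - C(5,1)·C(11,4) = 1·4845 - 5·330 = 3195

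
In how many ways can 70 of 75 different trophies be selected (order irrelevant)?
C(75,70) = 75!/(70!×5!) = 17259390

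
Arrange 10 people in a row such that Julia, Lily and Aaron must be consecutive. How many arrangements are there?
Treat the 3 as one block: (10-3+1)! × 3! = 40320 × 6 = 241920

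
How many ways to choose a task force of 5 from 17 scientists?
C(17,5) = 17!/(5!×12!) = 6188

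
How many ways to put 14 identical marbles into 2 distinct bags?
C(14+2-1, 2-1) = C(15, 1) = 15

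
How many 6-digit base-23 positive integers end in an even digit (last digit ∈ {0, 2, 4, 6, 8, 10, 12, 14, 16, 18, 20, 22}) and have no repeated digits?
Last∈{0,2,4,6,8,10,12,14,16,18,20,22}. Last=0: 3160080. Last nonzero: 11×21×P(21,4) = 33180840. Total = 36340920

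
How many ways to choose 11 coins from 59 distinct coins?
C(59,11) = 59!/(11!×48!) = 279871768995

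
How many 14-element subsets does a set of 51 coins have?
C(51,14) = 51!/(14!×37!) = 1292706174900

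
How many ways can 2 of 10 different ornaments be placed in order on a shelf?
P(10,2) = 10!/(10-2)! = 90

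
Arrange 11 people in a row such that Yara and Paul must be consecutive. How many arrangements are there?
Treat the 2 as one block: (11-2+1)! × 2! = 3628800 × 2 = 7257600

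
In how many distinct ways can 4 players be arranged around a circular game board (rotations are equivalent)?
Circular: fix one position, arrange the rest. (4-1)! = 6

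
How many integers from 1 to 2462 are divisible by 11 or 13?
⌊2462/11⌋ + ⌊2462/13⌋ - ⌊2462/143⌋ = 223 + 189 - 17 = 395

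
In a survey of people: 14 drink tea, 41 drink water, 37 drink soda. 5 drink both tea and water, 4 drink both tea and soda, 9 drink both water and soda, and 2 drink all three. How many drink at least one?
|A∪B∪C| = 14+41+37-5-4-9+2 = 76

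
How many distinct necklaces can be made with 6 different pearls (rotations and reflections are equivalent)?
(6-1)!/2 = 120/2 = 60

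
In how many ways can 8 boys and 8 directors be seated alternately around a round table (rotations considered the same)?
Fix one of the boys: (8-1)! ways for the remaining boys, × 8! ways for the directors = 5040 × 40320 = 203212800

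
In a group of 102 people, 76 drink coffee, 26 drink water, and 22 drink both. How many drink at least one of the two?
|A∪B| = |A| + |B| - |A∩B| = 76 + 26 - 22 = 80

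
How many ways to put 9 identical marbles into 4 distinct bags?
C(9+4-1, 4-1) = C(12, 3) = 220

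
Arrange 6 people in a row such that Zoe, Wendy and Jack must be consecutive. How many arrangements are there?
Treat the 3 as one block: (6-3+1)! × 3! = 24 × 6 = 144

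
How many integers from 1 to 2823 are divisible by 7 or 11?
⌊2823/7⌋ + ⌊2823/11⌋ - ⌊2823/77⌋ = 403 + 256 - 36 = 623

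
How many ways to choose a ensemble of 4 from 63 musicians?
C(63,4) = 63!/(4!×59!) = 595665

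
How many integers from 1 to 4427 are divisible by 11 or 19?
⌊4427/11⌋ + ⌊4427/19⌋ - ⌊4427/209⌋ = 402 + 233 - 21 = 614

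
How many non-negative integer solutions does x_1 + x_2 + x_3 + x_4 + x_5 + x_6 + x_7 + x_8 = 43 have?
C(43+8-1, 8-1) = C(50, 7) = 99884400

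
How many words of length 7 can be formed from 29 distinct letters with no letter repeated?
P(29,7) = 29!/(29-7)! = 7866331200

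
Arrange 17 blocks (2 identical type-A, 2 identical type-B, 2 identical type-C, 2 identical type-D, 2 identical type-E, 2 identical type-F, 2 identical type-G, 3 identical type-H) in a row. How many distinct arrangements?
17! / (2! × 2! × 2! × 2! × 2! × 2! × 2! × 3!) = 463134672000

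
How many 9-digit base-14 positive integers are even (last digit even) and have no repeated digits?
Last∈{0,2,4,6,8,10,12}. Last=0: 51891840. Last nonzero: 6×12×P(12,7) = 287400960. Total = 339292800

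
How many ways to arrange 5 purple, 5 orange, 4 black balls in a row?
14! / (5! × 5! × 4!) = 252252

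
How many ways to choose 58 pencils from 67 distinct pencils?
C(67,58) = 67!/(58!×9!) = 42757703560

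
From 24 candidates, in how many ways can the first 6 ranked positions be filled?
P(24,6) = 24!/(24-6)! = 96909120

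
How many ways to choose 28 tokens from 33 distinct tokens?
C(33,28) = 33!/(28!×5!) = 237336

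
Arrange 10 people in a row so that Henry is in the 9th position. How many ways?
Fix one position: (10-1)! = 362880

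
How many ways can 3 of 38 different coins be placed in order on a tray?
P(38,3) = 38!/(38-3)! = 50616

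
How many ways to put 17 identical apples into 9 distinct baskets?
C(17+9-1, 9-1) = C(25, 8) = 1081575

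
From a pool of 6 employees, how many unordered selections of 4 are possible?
C(6,4) = 6!/(4!×2!) = 15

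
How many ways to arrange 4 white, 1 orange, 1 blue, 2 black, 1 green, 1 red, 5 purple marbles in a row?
15! / (4! × 1! × 1! × 2! × 1! × 1! × 5!) = 227026800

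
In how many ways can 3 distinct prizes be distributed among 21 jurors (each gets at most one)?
P(21,3) = 21!/(21-3)! = 7980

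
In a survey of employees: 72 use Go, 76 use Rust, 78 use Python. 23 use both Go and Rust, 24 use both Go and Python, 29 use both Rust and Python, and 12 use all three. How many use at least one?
|A∪B∪C| = 72+76+78-23-24-29+12 = 162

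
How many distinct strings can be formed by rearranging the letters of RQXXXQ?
6! / (1! × 3! × 2!) = 60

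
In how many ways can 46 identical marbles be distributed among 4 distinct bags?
C(46+4-1, 4-1) = C(49, 3) = 18424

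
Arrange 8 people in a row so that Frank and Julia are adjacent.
Treat as block: (8-1)! × 2! = 5040 × 2 = 10080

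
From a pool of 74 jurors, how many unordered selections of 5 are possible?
C(74,5) = 74!/(5!×69!) = 16108764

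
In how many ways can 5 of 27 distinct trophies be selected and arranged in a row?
P(27,5) = 27!/(27-5)! = 9687600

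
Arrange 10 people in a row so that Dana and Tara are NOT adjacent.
Total - adjacent = 10! - (10-1)!×2 = 3628800 - 725760 = 2903040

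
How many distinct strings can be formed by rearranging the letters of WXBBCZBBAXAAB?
13! / (5! × 2! × 3! × 1! × 1! × 1!) = 4324320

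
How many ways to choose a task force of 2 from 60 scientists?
C(60,2) = 60!/(2!×58!) = 1770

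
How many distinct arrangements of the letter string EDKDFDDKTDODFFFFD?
17! / (1! × 1! × 7! × 1! × 2! × 5!) = 294053760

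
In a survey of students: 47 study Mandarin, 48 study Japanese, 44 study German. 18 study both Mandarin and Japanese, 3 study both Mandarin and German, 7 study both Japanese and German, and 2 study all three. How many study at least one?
|A∪B∪C| = 47+48+44-18-3-7+2 = 113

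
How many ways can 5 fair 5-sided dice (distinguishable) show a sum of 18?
Coefficient of x^18 in (x + x² + ... + x^5)^5. By inclusion-exclusion on dice exceeding 5: Σ_j (-1)^j C(5,j)·C(18-1-5j, 4) = C(5,0)·C(17,4) - C(5,1)·C(12,4) + C(5,2)·C(7,4) = 1·2380 - 5·495 + 10·35 = 255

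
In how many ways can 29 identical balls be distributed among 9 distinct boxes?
C(29+9-1, 9-1) = C(37, 8) = 38608020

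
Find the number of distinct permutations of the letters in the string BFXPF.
5! / (2! × 1! × 1! × 1!) = 60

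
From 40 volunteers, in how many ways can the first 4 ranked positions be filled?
P(40,4) = 40!/(40-4)! = 2193360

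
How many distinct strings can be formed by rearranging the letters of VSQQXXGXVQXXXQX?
15! / (2! × 1! × 1! × 4! × 7!) = 5405400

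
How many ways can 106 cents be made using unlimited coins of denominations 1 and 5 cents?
Coefficient of x^106 in 1/(1-x^1) · 1/(1-x^5). Use j coins of 5 for j = 0..⌊106/5⌋ = 21, the rest in 1s: 21 + 1 = 22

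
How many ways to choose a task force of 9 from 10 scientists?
C(10,9) = 10!/(9!×1!) = 10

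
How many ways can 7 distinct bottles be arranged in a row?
7! = 5040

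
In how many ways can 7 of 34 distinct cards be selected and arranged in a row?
P(34,7) = 34!/(34-7)! = 27113264640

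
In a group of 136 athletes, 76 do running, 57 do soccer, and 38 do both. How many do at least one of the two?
|A∪B| = |A| + |B| - |A∩B| = 76 + 57 - 38 = 95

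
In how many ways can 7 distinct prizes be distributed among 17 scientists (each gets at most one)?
P(17,7) = 17!/(17-7)! = 98017920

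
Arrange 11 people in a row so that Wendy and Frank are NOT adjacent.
Total - adjacent = 11! - (11-1)!×2 = 39916800 - 7257600 = 32659200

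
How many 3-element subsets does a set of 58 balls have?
C(58,3) = 58!/(3!×55!) = 30856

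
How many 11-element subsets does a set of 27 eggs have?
C(27,11) = 27!/(11!×16!) = 13037895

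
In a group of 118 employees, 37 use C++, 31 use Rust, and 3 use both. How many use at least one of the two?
|A∪B| = |A| + |B| - |A∩B| = 37 + 31 - 3 = 65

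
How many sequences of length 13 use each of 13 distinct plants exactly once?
13! = 6227020800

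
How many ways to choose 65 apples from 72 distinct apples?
C(72,65) = 72!/(65!×7!) = 1473109704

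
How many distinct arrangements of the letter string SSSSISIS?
8! / (6! × 2!) = 28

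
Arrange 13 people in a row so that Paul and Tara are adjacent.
Treat as block: (13-1)! × 2! = 479001600 × 2 = 958003200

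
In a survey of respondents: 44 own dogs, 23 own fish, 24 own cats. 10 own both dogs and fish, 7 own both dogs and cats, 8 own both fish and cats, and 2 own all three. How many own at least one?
|A∪B∪C| = 44+23+24-10-7-8+2 = 68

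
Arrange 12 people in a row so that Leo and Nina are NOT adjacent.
Total - adjacent = 12! - (12-1)!×2 = 479001600 - 79833600 = 399168000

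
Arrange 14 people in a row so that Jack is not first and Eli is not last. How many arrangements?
By inclusion-exclusion: 14! - 2×(14-1)! + (14-2)! = 87178291200 - 12454041600 + 479001600 = 75203251200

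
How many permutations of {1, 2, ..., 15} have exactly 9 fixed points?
Choose the 9 fixed points C(15,9) = 5005, derange the rest: !6 = Σ_{j=0}^{6} (-1)^j·6!/j! = 720 - 720 + 360 - 120 + 30 - 6 + 1 = 265. Product = 5005 × 265 = 1326325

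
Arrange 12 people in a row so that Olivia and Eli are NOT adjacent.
Total - adjacent = 12! - (12-1)!×2 = 479001600 - 79833600 = 399168000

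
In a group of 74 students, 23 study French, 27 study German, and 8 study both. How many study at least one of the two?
|A∪B| = |A| + |B| - |A∩B| = 23 + 27 - 8 = 42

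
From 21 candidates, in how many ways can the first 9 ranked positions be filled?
P(21,9) = 21!/(21-9)! = 106661318400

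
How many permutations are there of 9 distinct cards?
9! = 362880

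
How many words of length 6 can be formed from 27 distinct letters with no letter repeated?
P(27,6) = 27!/(27-6)! = 213127200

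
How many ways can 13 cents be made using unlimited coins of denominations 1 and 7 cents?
Coefficient of x^13 in 1/(1-x^1) · 1/(1-x^7). Use j coins of 7 for j = 0..⌊13/7⌋ = 1, the rest in 1s: 1 + 1 = 2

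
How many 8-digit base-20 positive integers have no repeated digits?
First digit: 19 choices (nonzero). Then descending: 19 × 19 × 18 × 17 × 16 × 15 × 14 × 13 = 4825154880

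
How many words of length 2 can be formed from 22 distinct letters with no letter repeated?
P(22,2) = 22!/(22-2)! = 462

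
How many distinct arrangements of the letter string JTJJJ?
5! / (1! × 4!) = 5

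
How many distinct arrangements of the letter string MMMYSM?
6! / (1! × 1! × 4!) = 30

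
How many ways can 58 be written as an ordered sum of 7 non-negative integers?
C(58+7-1, 7-1) = C(64, 6) = 74974368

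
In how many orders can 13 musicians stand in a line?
13! = 6227020800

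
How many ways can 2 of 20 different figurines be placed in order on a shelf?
P(20,2) = 20!/(20-2)! = 380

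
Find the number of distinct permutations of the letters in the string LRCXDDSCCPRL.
12! / (1! × 1! × 2! × 2! × 2! × 3! × 1!) = 9979200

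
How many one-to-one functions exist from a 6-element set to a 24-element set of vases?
P(24,6) = 24!/(24-6)! = 96909120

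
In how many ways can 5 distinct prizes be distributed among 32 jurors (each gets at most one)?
P(32,5) = 32!/(32-5)! = 24165120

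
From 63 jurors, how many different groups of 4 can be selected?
C(63,4) = 63!/(4!×59!) = 595665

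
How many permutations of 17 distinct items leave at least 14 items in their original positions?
Exactly j fixed points: C(17,j)·!(17-j); sum over j ≥ 14 (derangement numbers via !m = (m-1)·(!(m-1) + !(m-2)): !0..!3 = 1, 0, 1, 2). Σ_{j=14}^{17} C(17,j)·!(17-j) = C(17,14)·!3 + C(17,15)·!2 + C(17,16)·!1 + C(17,17)·!0 = 680·2 + 136·1 + 17·0 + 1·1 = 1497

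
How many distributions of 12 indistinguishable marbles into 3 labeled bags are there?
C(12+3-1, 3-1) = C(14, 2) = 91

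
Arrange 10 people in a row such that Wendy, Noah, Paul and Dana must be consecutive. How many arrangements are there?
Treat the 4 as one block: (10-4+1)! × 4! = 5040 × 24 = 120960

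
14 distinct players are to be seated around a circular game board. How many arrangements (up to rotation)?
Circular: fix one position, arrange the rest. (14-1)! = 6227020800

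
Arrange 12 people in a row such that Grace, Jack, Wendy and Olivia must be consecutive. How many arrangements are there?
Treat the 4 as one block: (12-4+1)! × 4! = 362880 × 24 = 8709120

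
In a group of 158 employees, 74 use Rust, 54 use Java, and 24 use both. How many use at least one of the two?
|A∪B| = |A| + |B| - |A∩B| = 74 + 54 - 24 = 104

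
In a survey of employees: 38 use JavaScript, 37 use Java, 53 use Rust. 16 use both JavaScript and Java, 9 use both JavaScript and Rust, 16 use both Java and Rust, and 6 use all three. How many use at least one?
|A∪B∪C| = 38+37+53-16-9-16+6 = 93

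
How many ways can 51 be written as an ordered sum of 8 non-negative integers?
C(51+8-1, 8-1) = C(58, 7) = 300674088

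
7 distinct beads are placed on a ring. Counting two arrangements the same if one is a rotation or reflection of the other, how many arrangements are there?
(7-1)!/2 = 720/2 = 360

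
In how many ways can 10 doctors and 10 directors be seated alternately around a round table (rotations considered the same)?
Fix one of the doctors: (10-1)! ways for the remaining doctors, × 10! ways for the directors = 362880 × 3628800 = 1316818944000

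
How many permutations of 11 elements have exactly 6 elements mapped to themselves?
Choose the 6 fixed points C(11,6) = 462, derange the rest: !5 = Σ_{j=0}^{5} (-1)^j·5!/j! = 120 - 120 + 60 - 20 + 5 - 1 = 44. Product = 462 × 44 = 20328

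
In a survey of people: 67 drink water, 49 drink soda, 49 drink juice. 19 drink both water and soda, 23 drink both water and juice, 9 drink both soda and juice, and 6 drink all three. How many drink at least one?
|A∪B∪C| = 67+49+49-19-23-9+6 = 120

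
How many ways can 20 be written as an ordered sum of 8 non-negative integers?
C(20+8-1, 8-1) = C(27, 7) = 888030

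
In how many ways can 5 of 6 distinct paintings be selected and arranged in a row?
P(6,5) = 6!/(6-5)! = 720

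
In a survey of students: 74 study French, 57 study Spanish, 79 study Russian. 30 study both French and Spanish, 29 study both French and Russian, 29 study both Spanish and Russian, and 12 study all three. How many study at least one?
|A∪B∪C| = 74+57+79-30-29-29+12 = 134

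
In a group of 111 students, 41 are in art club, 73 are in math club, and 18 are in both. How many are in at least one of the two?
|A∪B| = |A| + |B| - |A∩B| = 41 + 73 - 18 = 96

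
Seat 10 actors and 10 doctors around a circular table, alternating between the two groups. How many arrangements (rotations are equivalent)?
Fix one of the actors: (10-1)! ways for the remaining actors, × 10! ways for the doctors = 362880 × 3628800 = 1316818944000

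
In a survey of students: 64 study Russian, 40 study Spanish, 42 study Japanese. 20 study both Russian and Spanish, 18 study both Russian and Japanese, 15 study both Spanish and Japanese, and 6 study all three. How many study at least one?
|A∪B∪C| = 64+40+42-20-18-15+6 = 99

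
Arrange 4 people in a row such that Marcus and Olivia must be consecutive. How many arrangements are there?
Treat the 2 as one block: (4-2+1)! × 2! = 6 × 2 = 12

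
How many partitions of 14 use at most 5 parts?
By conjugation, equals partitions of 14 into parts ≤ 5. Let r_j(i) = number of partitions of i into parts ≤ j, for i = 0..14. r_1(i) = 1 for all i; r_j(i) = r_{j-1}(i) + r_j(i-j). Rows j = 2..5: ≤2: 1 1 2 2 3 3 4 4 5 5 6 6 7 7 8; ≤3: 1 1 2 3 4 5 7 8 10 12 14 16 19 21 24; ≤4: 1 1 2 3 5 6 9 11 15 18 23 27 34 39 47; ≤5: 1 1 2 3 5 7 10 13 18 23 30 37 47 57 70. r_5(14) = 70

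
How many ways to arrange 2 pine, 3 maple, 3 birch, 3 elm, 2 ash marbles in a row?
13! / (2! × 3! × 3! × 3! × 2!) = 7207200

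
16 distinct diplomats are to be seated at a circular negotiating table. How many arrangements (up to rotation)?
Circular: fix one position, arrange the rest. (16-1)! = 1307674368000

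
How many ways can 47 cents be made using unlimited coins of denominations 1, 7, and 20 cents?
Coefficient of x^47 in 1/(1-x^1) · 1/(1-x^7) · 1/(1-x^20). Case on j = number of 20-cent coins (j = 0..2); remainder r = 47 - 20j is made from {1,7} in ⌊r/7⌋+1 ways. r = 47, 27, 7 → 7 + 4 + 2 = 13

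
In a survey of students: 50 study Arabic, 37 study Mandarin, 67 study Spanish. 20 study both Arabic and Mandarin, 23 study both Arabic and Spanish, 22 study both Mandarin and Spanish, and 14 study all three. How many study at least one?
|A∪B∪C| = 50+37+67-20-23-22+14 = 103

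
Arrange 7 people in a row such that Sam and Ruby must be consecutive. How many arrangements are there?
Treat the 2 as one block: (7-2+1)! × 2! = 720 × 2 = 1440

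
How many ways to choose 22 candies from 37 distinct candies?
C(37,22) = 37!/(22!×15!) = 9364199760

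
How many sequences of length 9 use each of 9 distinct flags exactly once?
9! = 362880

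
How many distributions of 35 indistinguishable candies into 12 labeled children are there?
C(35+12-1, 12-1) = C(46, 11) = 13340783196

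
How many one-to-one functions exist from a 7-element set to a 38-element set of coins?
P(38,7) = 38!/(38-7)! = 63606090240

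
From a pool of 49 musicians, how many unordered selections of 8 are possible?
C(49,8) = 49!/(8!×41!) = 450978066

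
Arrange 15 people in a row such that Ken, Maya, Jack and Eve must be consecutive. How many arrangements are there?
Treat the 4 as one block: (15-4+1)! × 4! = 479001600 × 24 = 11496038400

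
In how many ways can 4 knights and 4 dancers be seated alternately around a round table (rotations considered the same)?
Fix one of the knights: (4-1)! ways for the remaining knights, × 4! ways for the dancers = 6 × 24 = 144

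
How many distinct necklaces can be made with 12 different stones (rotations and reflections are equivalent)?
(12-1)!/2 = 39916800/2 = 19958400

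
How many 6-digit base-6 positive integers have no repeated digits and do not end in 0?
Last digit: 5 nonzero choices. First digit: 4 (nonzero, ≠last). Middle 4: P(4,4) = 24. Total = 480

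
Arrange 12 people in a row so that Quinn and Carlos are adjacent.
Treat as block: (12-1)! × 2! = 39916800 × 2 = 79833600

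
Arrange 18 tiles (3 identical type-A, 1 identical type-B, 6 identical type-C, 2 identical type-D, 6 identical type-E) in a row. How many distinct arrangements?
18! / (3! × 1! × 6! × 2! × 6!) = 1029188160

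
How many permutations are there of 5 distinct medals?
5! = 120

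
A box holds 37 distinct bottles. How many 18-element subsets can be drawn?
C(37,18) = 37!/(18!×19!) = 17672631900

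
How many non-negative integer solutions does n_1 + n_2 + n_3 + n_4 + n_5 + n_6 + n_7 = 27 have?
C(27+7-1, 7-1) = C(33, 6) = 1107568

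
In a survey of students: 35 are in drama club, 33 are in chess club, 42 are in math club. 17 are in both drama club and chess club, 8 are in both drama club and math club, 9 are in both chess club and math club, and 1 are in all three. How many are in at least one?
|A∪B∪C| = 35+33+42-17-8-9+1 = 77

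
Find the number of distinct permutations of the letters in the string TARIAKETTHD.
11! / (3! × 1! × 1! × 1! × 1! × 1! × 2! × 1!) = 3326400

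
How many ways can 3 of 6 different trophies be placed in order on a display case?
P(6,3) = 6!/(6-3)! = 120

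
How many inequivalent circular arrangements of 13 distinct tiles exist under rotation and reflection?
(13-1)!/2 = 479001600/2 = 239500800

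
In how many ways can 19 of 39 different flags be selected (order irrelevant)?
C(39,19) = 39!/(19!×20!) = 68923264410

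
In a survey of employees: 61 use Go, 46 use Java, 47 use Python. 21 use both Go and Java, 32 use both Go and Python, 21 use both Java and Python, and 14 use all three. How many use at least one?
|A∪B∪C| = 61+46+47-21-32-21+14 = 94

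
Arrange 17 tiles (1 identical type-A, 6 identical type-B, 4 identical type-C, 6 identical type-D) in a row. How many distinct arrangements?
17! / (1! × 6! × 4! × 6!) = 28588560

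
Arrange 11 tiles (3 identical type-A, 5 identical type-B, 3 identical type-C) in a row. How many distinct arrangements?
11! / (3! × 5! × 3!) = 9240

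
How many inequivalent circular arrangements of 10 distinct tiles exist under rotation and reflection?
(10-1)!/2 = 362880/2 = 181440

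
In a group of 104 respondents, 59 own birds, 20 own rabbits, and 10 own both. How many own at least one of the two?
|A∪B| = |A| + |B| - |A∩B| = 59 + 20 - 10 = 69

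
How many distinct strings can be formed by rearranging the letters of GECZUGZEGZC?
11! / (3! × 3! × 2! × 2! × 1!) = 277200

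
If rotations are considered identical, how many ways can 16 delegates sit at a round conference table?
Circular: fix one position, arrange the rest. (16-1)! = 1307674368000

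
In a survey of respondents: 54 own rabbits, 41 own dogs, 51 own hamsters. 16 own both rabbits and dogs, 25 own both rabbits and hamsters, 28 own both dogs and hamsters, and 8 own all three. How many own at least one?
|A∪B∪C| = 54+41+51-16-25-28+8 = 85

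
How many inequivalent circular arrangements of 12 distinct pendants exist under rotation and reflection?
(12-1)!/2 = 39916800/2 = 19958400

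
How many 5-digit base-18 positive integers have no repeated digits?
First digit: 17 choices (nonzero). Then descending: 17 × 17 × 16 × 15 × 14 = 971040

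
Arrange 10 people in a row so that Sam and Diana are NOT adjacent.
Total - adjacent = 10! - (10-1)!×2 = 3628800 - 725760 = 2903040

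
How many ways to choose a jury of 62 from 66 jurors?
C(66,62) = 66!/(62!×4!) = 720720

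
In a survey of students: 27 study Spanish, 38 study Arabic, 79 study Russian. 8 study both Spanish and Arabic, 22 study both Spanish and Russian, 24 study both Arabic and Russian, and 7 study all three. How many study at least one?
|A∪B∪C| = 27+38+79-8-22-24+7 = 97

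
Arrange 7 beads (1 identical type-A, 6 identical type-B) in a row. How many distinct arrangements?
7! / (1! × 6!) = 7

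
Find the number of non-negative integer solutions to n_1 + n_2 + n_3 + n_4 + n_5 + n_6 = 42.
C(42+6-1, 6-1) = C(47, 5) = 1533939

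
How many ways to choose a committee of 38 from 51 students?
C(51,38) = 51!/(38!×13!) = 476260169700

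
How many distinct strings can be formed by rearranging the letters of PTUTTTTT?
8! / (1! × 6! × 1!) = 56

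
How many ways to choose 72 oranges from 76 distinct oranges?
C(76,72) = 76!/(72!×4!) = 1282975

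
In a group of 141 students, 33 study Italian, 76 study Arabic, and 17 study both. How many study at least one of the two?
|A∪B| = |A| + |B| - |A∩B| = 33 + 76 - 17 = 92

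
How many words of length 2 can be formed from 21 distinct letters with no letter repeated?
P(21,2) = 21!/(21-2)! = 420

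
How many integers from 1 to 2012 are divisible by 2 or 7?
⌊2012/2⌋ + ⌊2012/7⌋ - ⌊2012/14⌋ = 1006 + 287 - 143 = 1150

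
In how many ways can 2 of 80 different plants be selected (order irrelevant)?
C(80,2) = 80!/(2!×78!) = 3160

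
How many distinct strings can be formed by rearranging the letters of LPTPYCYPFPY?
11! / (4! × 1! × 1! × 3! × 1! × 1!) = 277200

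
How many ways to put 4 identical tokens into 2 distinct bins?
C(4+2-1, 2-1) = C(5, 1) = 5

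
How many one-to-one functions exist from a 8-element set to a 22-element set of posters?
P(22,8) = 22!/(22-8)! = 12893126400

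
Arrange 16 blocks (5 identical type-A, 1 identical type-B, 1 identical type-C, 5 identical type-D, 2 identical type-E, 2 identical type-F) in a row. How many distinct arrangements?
16! / (5! × 1! × 1! × 5! × 2! × 2!) = 363242880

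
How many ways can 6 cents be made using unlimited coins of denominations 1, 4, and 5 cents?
Coefficient of x^6 in 1/(1-x^1) · 1/(1-x^4) · 1/(1-x^5). Case on j = number of 5-cent coins (j = 0..1); remainder r = 6 - 5j is made from {1,4} in ⌊r/4⌋+1 ways. r = 6, 1 → 2 + 1 = 3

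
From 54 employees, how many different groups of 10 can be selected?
C(54,10) = 54!/(10!×44!) = 23930713170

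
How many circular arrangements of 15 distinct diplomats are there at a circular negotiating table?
Circular: fix one position, arrange the rest. (15-1)! = 87178291200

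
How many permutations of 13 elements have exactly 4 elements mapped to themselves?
Choose the 4 fixed points C(13,4) = 715, derange the rest: !9 = Σ_{j=0}^{9} (-1)^j·9!/j! = 362880 - 362880 + 181440 - 60480 + 15120 - 3024 + 504 - 72 + 9 - 1 = 133496. Product = 715 × 133496 = 95449640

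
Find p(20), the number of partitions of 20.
Pentagonal recurrence p(n) = p(n-1) + p(n-2) - p(n-5) - p(n-7) + p(n-12) + p(n-15) - ... gives p(0..19) = 1, 1, 2, 3, 5, 7, 11, 15, 22, 30, 42, 56, 77, 101, 135, 176, 231, 297, 385, 490. p(20) = p(19) + p(18) - p(15) - p(13) + p(8) + p(5) = 490 + 385 - 176 - 101 + 22 + 7 = 627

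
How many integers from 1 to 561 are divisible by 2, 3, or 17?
⌊561/2⌋+⌊561/3⌋+⌊561/17⌋ - ⌊561/6⌋-⌊561/34⌋-⌊561/51⌋ + ⌊561/102⌋ = 280+187+33 - 93-16-11 + 5 = 385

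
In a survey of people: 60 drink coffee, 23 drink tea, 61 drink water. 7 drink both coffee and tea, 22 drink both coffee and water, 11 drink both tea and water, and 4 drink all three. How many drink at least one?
|A∪B∪C| = 60+23+61-7-22-11+4 = 108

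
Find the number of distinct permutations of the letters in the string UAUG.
4! / (2! × 1! × 1!) = 12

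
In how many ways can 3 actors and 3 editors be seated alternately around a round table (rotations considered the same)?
Fix one of the actors: (3-1)! ways for the remaining actors, × 3! ways for the editors = 2 × 6 = 12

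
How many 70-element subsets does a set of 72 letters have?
C(72,70) = 72!/(70!×2!) = 2556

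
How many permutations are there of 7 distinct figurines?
7! = 5040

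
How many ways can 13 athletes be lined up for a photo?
13! = 6227020800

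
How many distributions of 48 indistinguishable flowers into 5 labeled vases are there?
C(48+5-1, 5-1) = C(52, 4) = 270725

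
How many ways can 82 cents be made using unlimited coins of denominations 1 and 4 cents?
Coefficient of x^82 in 1/(1-x^1) · 1/(1-x^4). Use j coins of 4 for j = 0..⌊82/4⌋ = 20, the rest in 1s: 20 + 1 = 21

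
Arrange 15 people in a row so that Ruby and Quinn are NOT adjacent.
Total - adjacent = 15! - (15-1)!×2 = 1307674368000 - 174356582400 = 1133317785600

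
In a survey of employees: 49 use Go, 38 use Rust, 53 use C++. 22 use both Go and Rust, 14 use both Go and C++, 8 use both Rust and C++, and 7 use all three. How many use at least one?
|A∪B∪C| = 49+38+53-22-14-8+7 = 103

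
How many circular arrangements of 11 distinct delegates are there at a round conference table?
Circular: fix one position, arrange the rest. (11-1)! = 3628800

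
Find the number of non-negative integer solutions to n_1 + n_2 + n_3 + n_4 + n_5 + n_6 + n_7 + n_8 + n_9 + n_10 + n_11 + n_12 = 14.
C(14+12-1, 12-1) = C(25, 11) = 4457400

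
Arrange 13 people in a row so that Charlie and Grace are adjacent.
Treat as block: (13-1)! × 2! = 479001600 × 2 = 958003200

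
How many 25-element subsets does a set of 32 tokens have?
C(32,25) = 32!/(25!×7!) = 3365856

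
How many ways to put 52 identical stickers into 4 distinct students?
C(52+4-1, 4-1) = C(55, 3) = 26235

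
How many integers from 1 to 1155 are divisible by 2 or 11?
⌊1155/2⌋ + ⌊1155/11⌋ - ⌊1155/22⌋ = 577 + 105 - 52 = 630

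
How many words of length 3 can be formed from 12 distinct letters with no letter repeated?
P(12,3) = 12!/(12-3)! = 1320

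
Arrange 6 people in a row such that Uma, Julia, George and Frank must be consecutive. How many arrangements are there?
Treat the 4 as one block: (6-4+1)! × 4! = 6 × 24 = 144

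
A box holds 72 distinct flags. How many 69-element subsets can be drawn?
C(72,69) = 72!/(69!×3!) = 59640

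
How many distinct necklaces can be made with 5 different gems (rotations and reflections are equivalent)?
(5-1)!/2 = 24/2 = 12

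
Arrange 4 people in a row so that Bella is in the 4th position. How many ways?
Fix one position: (4-1)! = 6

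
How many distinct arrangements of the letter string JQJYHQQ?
7! / (1! × 1! × 2! × 3!) = 420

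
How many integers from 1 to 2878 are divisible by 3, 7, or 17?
⌊2878/3⌋+⌊2878/7⌋+⌊2878/17⌋ - ⌊2878/21⌋-⌊2878/51⌋-⌊2878/119⌋ + ⌊2878/357⌋ = 959+411+169 - 137-56-24 + 8 = 1330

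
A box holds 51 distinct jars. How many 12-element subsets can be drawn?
C(51,12) = 51!/(12!×39!) = 158753389900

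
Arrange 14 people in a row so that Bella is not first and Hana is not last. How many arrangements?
By inclusion-exclusion: 14! - 2×(14-1)! + (14-2)! = 87178291200 - 12454041600 + 479001600 = 75203251200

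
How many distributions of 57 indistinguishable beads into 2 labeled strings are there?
C(57+2-1, 2-1) = C(58, 1) = 58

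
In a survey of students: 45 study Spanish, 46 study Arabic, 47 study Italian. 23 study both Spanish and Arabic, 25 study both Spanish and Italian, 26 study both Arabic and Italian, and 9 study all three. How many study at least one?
|A∪B∪C| = 45+46+47-23-25-26+9 = 73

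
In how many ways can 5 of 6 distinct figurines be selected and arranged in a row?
P(6,5) = 6!/(6-5)! = 720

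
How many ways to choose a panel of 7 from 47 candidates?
C(47,7) = 47!/(7!×40!) = 62891499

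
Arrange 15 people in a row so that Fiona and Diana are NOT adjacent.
Total - adjacent = 15! - (15-1)!×2 = 1307674368000 - 174356582400 = 1133317785600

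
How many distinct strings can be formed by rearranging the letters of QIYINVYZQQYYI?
13! / (3! × 3! × 1! × 1! × 4! × 1!) = 7207200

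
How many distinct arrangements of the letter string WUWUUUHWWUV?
11! / (1! × 4! × 5! × 1!) = 13860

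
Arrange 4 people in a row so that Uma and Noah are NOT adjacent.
Total - adjacent = 4! - (4-1)!×2 = 24 - 12 = 12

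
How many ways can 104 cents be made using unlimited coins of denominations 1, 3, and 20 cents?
Coefficient of x^104 in 1/(1-x^1) · 1/(1-x^3) · 1/(1-x^20). Case on j = number of 20-cent coins (j = 0..5); remainder r = 104 - 20j is made from {1,3} in ⌊r/3⌋+1 ways. r = 104, 84, 64, 44, 24, 4 → 35 + 29 + 22 + 15 + 9 + 2 = 112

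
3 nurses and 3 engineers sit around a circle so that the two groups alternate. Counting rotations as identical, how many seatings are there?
Fix one of the nurses: (3-1)! ways for the remaining nurses, × 3! ways for the engineers = 2 × 6 = 12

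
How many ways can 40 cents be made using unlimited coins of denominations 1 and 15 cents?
Coefficient of x^40 in 1/(1-x^1) · 1/(1-x^15). Use j coins of 15 for j = 0..⌊40/15⌋ = 2, the rest in 1s: 2 + 1 = 3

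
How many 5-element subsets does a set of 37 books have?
C(37,5) = 37!/(5!×32!) = 435897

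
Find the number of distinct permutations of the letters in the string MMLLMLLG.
8! / (3! × 4! × 1!) = 280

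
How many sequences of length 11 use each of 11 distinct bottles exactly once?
11! = 39916800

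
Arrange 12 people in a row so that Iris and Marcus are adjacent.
Treat as block: (12-1)! × 2! = 39916800 × 2 = 79833600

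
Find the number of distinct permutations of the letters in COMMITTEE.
9! / (1! × 1! × 2! × 1! × 2! × 2!) = 45360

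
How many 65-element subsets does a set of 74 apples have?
C(74,65) = 74!/(65!×9!) = 110524147514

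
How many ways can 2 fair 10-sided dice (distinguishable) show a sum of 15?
Coefficient of x^15 in (x + x² + ... + x^10)^2. By inclusion-exclusion on dice exceeding 10: Σ_j (-1)^j C(2,j)·C(15-1-10j, 1) = C(2,0)·C(14,1) - C(2,1)·C(4,1) = 1·14 - 2·4 = 6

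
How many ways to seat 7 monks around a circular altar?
Circular: fix one position, arrange the rest. (7-1)! = 720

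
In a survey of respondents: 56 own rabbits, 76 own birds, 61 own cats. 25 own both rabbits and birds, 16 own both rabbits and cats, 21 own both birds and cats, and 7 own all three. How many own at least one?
|A∪B∪C| = 56+76+61-25-16-21+7 = 138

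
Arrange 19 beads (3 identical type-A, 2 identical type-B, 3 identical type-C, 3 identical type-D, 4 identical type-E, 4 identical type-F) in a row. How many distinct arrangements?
19! / (3! × 2! × 3! × 3! × 4! × 4!) = 488864376000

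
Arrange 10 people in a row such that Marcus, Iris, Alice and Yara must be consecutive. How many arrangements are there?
Treat the 4 as one block: (10-4+1)! × 4! = 5040 × 24 = 120960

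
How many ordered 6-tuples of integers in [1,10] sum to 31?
Coefficient of x^31 in (x + x² + ... + x^10)^6. By inclusion-exclusion on dice exceeding 10: Σ_j (-1)^j C(6,j)·C(31-1-10j, 5) = C(6,0)·C(30,5) - C(6,1)·C(20,5) + C(6,2)·C(10,5) = 1·142506 - 6·15504 + 15·252 = 53262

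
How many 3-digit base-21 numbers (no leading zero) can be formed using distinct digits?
First digit: 20 choices (nonzero). Then descending: 20 × 20 × 19 = 7600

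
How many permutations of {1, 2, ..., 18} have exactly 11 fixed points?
Choose the 11 fixed points C(18,11) = 31824, derange the rest: !7 = Σ_{j=0}^{7} (-1)^j·7!/j! = 5040 - 5040 + 2520 - 840 + 210 - 42 + 7 - 1 = 1854. Product = 31824 × 1854 = 59001696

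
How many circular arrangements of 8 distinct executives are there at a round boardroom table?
Circular: fix one position, arrange the rest. (8-1)! = 5040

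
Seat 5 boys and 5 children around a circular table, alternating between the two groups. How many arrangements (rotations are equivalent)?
Fix one of the boys: (5-1)! ways for the remaining boys, × 5! ways for the children = 24 × 120 = 2880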